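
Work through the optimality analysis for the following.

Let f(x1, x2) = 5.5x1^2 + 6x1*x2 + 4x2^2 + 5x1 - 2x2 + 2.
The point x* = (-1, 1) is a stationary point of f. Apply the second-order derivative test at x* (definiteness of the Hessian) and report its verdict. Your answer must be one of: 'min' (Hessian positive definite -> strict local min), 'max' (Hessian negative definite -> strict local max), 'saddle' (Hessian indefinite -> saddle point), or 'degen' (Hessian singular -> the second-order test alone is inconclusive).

Compute the Hessian H = grad^2 f:
  H = [[11, 6], [6, 8]]
Verify stationarity: grad f(x*) = H x* + g = (0, 0).
Eigenvalues of H: 3.3153, 15.6847.
Both eigenvalues > 0, so H is positive definite -> x* is a strict local min.

min


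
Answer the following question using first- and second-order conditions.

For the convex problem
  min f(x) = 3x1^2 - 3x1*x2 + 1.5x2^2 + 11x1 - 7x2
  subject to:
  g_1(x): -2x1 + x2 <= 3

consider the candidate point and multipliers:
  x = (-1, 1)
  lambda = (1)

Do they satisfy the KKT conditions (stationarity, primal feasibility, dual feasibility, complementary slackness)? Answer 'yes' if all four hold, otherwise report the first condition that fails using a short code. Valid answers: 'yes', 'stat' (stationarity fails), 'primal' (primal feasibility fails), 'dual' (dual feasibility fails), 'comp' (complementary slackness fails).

Gradient of f: grad f(x) = Q x + c = (2, -1)
Constraint values g_i(x) = a_i^T x - b_i:
  g_1((-1, 1)) = 0
Stationarity residual: grad f(x) + sum_i lambda_i a_i = (0, 0)
  -> stationarity OK
Primal feasibility (all g_i <= 0): OK
Dual feasibility (all lambda_i >= 0): OK
Complementary slackness (lambda_i * g_i(x) = 0 for all i): OK

Verdict: yes, KKT holds.

yes


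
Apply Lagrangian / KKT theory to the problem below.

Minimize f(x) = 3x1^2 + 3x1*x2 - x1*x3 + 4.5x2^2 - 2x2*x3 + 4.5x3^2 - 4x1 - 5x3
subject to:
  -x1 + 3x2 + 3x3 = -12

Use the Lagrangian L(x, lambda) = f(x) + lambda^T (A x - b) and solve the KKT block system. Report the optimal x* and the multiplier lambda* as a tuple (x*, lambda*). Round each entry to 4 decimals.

Form the Lagrangian:
  L(x, lambda) = (1/2) x^T Q x + c^T x + lambda^T (A x - b)
Stationarity (grad_x L = 0): Q x + c + A^T lambda = 0.
Primal feasibility: A x = b.

This gives the KKT block system:
  [ Q   A^T ] [ x     ]   [-c ]
  [ A    0  ] [ lambda ] = [ b ]

Solving the linear system:
  x*      = (2.2769, -2.2618, -0.9792)
  lambda* = (3.8555)
  f(x*)   = 21.0275

x* = (2.2769, -2.2618, -0.9792), lambda* = (3.8555)


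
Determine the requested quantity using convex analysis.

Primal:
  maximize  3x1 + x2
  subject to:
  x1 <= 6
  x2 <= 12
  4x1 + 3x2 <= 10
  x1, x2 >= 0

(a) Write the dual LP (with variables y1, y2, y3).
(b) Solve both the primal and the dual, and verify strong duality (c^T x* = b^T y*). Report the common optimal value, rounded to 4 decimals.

The standard primal-dual pair for 'max c^T x s.t. A x <= b, x >= 0' is:
  Dual:  min b^T y  s.t.  A^T y >= c,  y >= 0.

So the dual LP is:
  minimize  6y1 + 12y2 + 10y3
  subject to:
    y1 + 4y3 >= 3
    y2 + 3y3 >= 1
    y1, y2, y3 >= 0

Solving the primal: x* = (2.5, 0).
  primal value c^T x* = 7.5.
Solving the dual: y* = (0, 0, 0.75).
  dual value b^T y* = 7.5.
Strong duality: c^T x* = b^T y*. Confirmed.

7.5


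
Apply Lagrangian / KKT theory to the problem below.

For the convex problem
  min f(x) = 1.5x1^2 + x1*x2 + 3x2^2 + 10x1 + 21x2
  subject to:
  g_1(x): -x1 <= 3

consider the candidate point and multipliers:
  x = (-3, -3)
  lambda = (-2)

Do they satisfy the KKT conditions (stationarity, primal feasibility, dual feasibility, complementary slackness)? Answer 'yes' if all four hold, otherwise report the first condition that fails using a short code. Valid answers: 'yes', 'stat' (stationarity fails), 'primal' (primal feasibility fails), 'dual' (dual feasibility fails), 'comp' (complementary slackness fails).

Gradient of f: grad f(x) = Q x + c = (-2, 0)
Constraint values g_i(x) = a_i^T x - b_i:
  g_1((-3, -3)) = 0
Stationarity residual: grad f(x) + sum_i lambda_i a_i = (0, 0)
  -> stationarity OK
Primal feasibility (all g_i <= 0): OK
Dual feasibility (all lambda_i >= 0): FAILS
Complementary slackness (lambda_i * g_i(x) = 0 for all i): OK

Verdict: the first failing condition is dual_feasibility -> dual.

dual


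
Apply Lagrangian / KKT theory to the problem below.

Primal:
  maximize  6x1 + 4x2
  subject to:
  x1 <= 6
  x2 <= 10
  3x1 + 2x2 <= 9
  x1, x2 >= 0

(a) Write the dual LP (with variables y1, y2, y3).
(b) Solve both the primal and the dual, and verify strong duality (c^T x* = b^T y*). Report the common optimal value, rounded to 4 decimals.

The standard primal-dual pair for 'max c^T x s.t. A x <= b, x >= 0' is:
  Dual:  min b^T y  s.t.  A^T y >= c,  y >= 0.

So the dual LP is:
  minimize  6y1 + 10y2 + 9y3
  subject to:
    y1 + 3y3 >= 6
    y2 + 2y3 >= 4
    y1, y2, y3 >= 0

Solving the primal: x* = (3, 0).
  primal value c^T x* = 18.
Solving the dual: y* = (0, 0, 2).
  dual value b^T y* = 18.
Strong duality: c^T x* = b^T y*. Confirmed.

18


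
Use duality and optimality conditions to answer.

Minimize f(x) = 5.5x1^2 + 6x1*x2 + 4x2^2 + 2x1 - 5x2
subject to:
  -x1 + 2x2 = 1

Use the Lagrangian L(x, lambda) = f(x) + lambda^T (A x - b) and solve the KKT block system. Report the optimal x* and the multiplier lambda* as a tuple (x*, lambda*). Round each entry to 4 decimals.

Form the Lagrangian:
  L(x, lambda) = (1/2) x^T Q x + c^T x + lambda^T (A x - b)
Stationarity (grad_x L = 0): Q x + c + A^T lambda = 0.
Primal feasibility: A x = b.

This gives the KKT block system:
  [ Q   A^T ] [ x     ]   [-c ]
  [ A    0  ] [ lambda ] = [ b ]

Solving the linear system:
  x*      = (-0.2368, 0.3816)
  lambda* = (1.6842)
  f(x*)   = -2.0329

x* = (-0.2368, 0.3816), lambda* = (1.6842)


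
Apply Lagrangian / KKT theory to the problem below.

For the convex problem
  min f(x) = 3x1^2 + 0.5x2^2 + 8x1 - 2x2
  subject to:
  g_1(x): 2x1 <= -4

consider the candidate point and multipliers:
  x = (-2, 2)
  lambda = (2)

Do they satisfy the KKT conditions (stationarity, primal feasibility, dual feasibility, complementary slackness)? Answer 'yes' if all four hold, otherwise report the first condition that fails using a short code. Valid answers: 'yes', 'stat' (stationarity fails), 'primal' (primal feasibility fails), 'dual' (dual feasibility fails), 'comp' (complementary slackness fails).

Gradient of f: grad f(x) = Q x + c = (-4, 0)
Constraint values g_i(x) = a_i^T x - b_i:
  g_1((-2, 2)) = 0
Stationarity residual: grad f(x) + sum_i lambda_i a_i = (0, 0)
  -> stationarity OK
Primal feasibility (all g_i <= 0): OK
Dual feasibility (all lambda_i >= 0): OK
Complementary slackness (lambda_i * g_i(x) = 0 for all i): OK

Verdict: yes, KKT holds.

yes


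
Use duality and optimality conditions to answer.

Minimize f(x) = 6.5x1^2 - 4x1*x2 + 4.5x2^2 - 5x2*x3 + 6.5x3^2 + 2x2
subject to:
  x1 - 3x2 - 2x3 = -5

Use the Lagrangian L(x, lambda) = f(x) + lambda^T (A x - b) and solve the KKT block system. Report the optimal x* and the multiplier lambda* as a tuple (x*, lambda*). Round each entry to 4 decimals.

Form the Lagrangian:
  L(x, lambda) = (1/2) x^T Q x + c^T x + lambda^T (A x - b)
Stationarity (grad_x L = 0): Q x + c + A^T lambda = 0.
Primal feasibility: A x = b.

This gives the KKT block system:
  [ Q   A^T ] [ x     ]   [-c ]
  [ A    0  ] [ lambda ] = [ b ]

Solving the linear system:
  x*      = (0.1622, 1.1622, 0.8378)
  lambda* = (2.5405)
  f(x*)   = 7.5135

x* = (0.1622, 1.1622, 0.8378), lambda* = (2.5405)


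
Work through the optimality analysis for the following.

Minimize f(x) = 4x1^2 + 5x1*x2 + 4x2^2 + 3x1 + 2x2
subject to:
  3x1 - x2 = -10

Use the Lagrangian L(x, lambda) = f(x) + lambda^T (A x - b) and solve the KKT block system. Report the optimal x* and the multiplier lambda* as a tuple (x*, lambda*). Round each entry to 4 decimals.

Form the Lagrangian:
  L(x, lambda) = (1/2) x^T Q x + c^T x + lambda^T (A x - b)
Stationarity (grad_x L = 0): Q x + c + A^T lambda = 0.
Primal feasibility: A x = b.

This gives the KKT block system:
  [ Q   A^T ] [ x     ]   [-c ]
  [ A    0  ] [ lambda ] = [ b ]

Solving the linear system:
  x*      = (-2.7182, 1.8455)
  lambda* = (3.1727)
  f(x*)   = 13.6318

x* = (-2.7182, 1.8455), lambda* = (3.1727)


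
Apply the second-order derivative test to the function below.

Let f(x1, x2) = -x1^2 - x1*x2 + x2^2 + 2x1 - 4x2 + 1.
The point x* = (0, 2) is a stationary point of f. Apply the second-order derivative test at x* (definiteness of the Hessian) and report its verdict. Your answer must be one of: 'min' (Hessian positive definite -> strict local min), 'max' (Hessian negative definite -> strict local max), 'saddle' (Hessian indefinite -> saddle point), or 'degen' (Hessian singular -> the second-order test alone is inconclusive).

Compute the Hessian H = grad^2 f:
  H = [[-2, -1], [-1, 2]]
Verify stationarity: grad f(x*) = H x* + g = (0, 0).
Eigenvalues of H: -2.2361, 2.2361.
Eigenvalues have mixed signs, so H is indefinite -> x* is a saddle point.

saddle


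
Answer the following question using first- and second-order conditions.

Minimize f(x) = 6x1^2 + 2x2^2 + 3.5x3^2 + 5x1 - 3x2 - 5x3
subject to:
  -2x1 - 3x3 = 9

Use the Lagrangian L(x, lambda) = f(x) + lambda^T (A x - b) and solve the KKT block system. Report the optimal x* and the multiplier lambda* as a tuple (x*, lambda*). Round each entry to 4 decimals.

Form the Lagrangian:
  L(x, lambda) = (1/2) x^T Q x + c^T x + lambda^T (A x - b)
Stationarity (grad_x L = 0): Q x + c + A^T lambda = 0.
Primal feasibility: A x = b.

This gives the KKT block system:
  [ Q   A^T ] [ x     ]   [-c ]
  [ A    0  ] [ lambda ] = [ b ]

Solving the linear system:
  x*      = (-1.4779, 0.75, -2.0147)
  lambda* = (-6.3676)
  f(x*)   = 28.8713

x* = (-1.4779, 0.75, -2.0147), lambda* = (-6.3676)


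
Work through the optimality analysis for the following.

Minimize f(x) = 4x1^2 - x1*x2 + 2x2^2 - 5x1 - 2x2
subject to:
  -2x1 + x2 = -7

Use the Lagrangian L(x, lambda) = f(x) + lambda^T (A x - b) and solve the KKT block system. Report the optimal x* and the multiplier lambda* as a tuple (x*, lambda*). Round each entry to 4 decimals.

Form the Lagrangian:
  L(x, lambda) = (1/2) x^T Q x + c^T x + lambda^T (A x - b)
Stationarity (grad_x L = 0): Q x + c + A^T lambda = 0.
Primal feasibility: A x = b.

This gives the KKT block system:
  [ Q   A^T ] [ x     ]   [-c ]
  [ A    0  ] [ lambda ] = [ b ]

Solving the linear system:
  x*      = (2.9, -1.2)
  lambda* = (9.7)
  f(x*)   = 27.9

x* = (2.9, -1.2), lambda* = (9.7)


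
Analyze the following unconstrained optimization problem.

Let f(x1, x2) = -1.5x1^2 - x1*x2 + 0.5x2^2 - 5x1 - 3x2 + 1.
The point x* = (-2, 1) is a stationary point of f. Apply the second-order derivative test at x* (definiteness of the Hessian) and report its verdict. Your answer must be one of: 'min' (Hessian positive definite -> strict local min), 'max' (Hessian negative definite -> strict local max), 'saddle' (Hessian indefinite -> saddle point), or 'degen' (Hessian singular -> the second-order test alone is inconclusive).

Compute the Hessian H = grad^2 f:
  H = [[-3, -1], [-1, 1]]
Verify stationarity: grad f(x*) = H x* + g = (0, 0).
Eigenvalues of H: -3.2361, 1.2361.
Eigenvalues have mixed signs, so H is indefinite -> x* is a saddle point.

saddle


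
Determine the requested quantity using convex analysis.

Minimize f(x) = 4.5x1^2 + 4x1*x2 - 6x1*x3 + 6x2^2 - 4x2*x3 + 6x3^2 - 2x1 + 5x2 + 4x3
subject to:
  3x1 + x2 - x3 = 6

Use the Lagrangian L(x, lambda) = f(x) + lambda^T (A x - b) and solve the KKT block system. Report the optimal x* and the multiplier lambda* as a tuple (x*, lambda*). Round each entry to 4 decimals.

Form the Lagrangian:
  L(x, lambda) = (1/2) x^T Q x + c^T x + lambda^T (A x - b)
Stationarity (grad_x L = 0): Q x + c + A^T lambda = 0.
Primal feasibility: A x = b.

This gives the KKT block system:
  [ Q   A^T ] [ x     ]   [-c ]
  [ A    0  ] [ lambda ] = [ b ]

Solving the linear system:
  x*      = (2.2931, -0.7155, 0.1638)
  lambda* = (-4.931)
  f(x*)   = 11.0388

x* = (2.2931, -0.7155, 0.1638), lambda* = (-4.931)


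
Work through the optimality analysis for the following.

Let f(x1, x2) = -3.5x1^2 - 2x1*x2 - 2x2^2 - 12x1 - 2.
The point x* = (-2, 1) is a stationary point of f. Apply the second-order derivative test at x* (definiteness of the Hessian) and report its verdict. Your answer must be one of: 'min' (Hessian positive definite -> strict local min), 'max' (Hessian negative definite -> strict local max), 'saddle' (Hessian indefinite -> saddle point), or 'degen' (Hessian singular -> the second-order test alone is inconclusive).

Compute the Hessian H = grad^2 f:
  H = [[-7, -2], [-2, -4]]
Verify stationarity: grad f(x*) = H x* + g = (0, 0).
Eigenvalues of H: -8, -3.
Both eigenvalues < 0, so H is negative definite -> x* is a strict local max.

max


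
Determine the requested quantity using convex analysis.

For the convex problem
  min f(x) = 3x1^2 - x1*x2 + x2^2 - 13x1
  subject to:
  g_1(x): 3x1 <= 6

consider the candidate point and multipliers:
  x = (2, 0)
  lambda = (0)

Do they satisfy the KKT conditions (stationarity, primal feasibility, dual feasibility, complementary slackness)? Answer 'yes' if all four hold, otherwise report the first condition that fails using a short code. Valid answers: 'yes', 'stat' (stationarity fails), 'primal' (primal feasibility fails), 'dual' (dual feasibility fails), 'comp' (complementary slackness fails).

Gradient of f: grad f(x) = Q x + c = (-1, -2)
Constraint values g_i(x) = a_i^T x - b_i:
  g_1((2, 0)) = 0
Stationarity residual: grad f(x) + sum_i lambda_i a_i = (-1, -2)
  -> stationarity FAILS
Primal feasibility (all g_i <= 0): OK
Dual feasibility (all lambda_i >= 0): OK
Complementary slackness (lambda_i * g_i(x) = 0 for all i): OK

Verdict: the first failing condition is stationarity -> stat.

stat


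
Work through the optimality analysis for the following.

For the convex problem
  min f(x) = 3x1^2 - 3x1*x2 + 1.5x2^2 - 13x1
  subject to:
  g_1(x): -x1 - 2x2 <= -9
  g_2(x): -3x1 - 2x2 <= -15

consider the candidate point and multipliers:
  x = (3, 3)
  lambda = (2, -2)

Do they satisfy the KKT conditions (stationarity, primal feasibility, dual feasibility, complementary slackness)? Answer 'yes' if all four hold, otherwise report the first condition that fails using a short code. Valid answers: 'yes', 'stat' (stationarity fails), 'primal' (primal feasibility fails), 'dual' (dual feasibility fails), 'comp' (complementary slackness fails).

Gradient of f: grad f(x) = Q x + c = (-4, 0)
Constraint values g_i(x) = a_i^T x - b_i:
  g_1((3, 3)) = 0
  g_2((3, 3)) = 0
Stationarity residual: grad f(x) + sum_i lambda_i a_i = (0, 0)
  -> stationarity OK
Primal feasibility (all g_i <= 0): OK
Dual feasibility (all lambda_i >= 0): FAILS
Complementary slackness (lambda_i * g_i(x) = 0 for all i): OK

Verdict: the first failing condition is dual_feasibility -> dual.

dual


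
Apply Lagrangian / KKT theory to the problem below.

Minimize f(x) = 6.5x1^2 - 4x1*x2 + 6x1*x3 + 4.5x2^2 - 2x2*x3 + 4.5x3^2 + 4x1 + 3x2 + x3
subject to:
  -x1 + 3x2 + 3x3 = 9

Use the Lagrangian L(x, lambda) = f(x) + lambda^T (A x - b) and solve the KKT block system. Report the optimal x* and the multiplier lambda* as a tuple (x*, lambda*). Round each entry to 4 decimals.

Form the Lagrangian:
  L(x, lambda) = (1/2) x^T Q x + c^T x + lambda^T (A x - b)
Stationarity (grad_x L = 0): Q x + c + A^T lambda = 0.
Primal feasibility: A x = b.

This gives the KKT block system:
  [ Q   A^T ] [ x     ]   [-c ]
  [ A    0  ] [ lambda ] = [ b ]

Solving the linear system:
  x*      = (-1.2698, 0.6203, 1.9565)
  lambda* = (-3.2496)
  f(x*)   = 13.9923

x* = (-1.2698, 0.6203, 1.9565), lambda* = (-3.2496)


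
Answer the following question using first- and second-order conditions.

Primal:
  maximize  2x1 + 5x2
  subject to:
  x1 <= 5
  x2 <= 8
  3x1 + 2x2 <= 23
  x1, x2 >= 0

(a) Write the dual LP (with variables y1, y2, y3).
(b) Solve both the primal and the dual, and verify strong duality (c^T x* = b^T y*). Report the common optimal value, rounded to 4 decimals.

The standard primal-dual pair for 'max c^T x s.t. A x <= b, x >= 0' is:
  Dual:  min b^T y  s.t.  A^T y >= c,  y >= 0.

So the dual LP is:
  minimize  5y1 + 8y2 + 23y3
  subject to:
    y1 + 3y3 >= 2
    y2 + 2y3 >= 5
    y1, y2, y3 >= 0

Solving the primal: x* = (2.3333, 8).
  primal value c^T x* = 44.6667.
Solving the dual: y* = (0, 3.6667, 0.6667).
  dual value b^T y* = 44.6667.
Strong duality: c^T x* = b^T y*. Confirmed.

44.6667


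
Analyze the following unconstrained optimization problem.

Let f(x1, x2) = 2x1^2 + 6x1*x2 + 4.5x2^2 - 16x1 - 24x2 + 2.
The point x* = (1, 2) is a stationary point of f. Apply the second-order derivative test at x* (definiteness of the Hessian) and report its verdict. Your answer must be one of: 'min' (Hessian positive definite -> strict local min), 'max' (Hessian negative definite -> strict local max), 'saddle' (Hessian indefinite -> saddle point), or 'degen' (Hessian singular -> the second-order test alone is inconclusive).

Compute the Hessian H = grad^2 f:
  H = [[4, 6], [6, 9]]
Verify stationarity: grad f(x*) = H x* + g = (0, 0).
Eigenvalues of H: 0, 13.
H has a zero eigenvalue (singular; positive semidefinite but not definite), so H is neither positive definite, negative definite, nor indefinite. The second-order test alone is inconclusive -> degen.
(Indeed, f is constant along the null direction of H through x*, so x* is not a strict local extremum.)

degen


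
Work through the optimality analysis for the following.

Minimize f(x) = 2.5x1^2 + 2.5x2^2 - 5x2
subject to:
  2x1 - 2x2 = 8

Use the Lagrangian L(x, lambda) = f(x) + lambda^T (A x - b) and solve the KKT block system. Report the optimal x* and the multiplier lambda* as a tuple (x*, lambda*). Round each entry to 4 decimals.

Form the Lagrangian:
  L(x, lambda) = (1/2) x^T Q x + c^T x + lambda^T (A x - b)
Stationarity (grad_x L = 0): Q x + c + A^T lambda = 0.
Primal feasibility: A x = b.

This gives the KKT block system:
  [ Q   A^T ] [ x     ]   [-c ]
  [ A    0  ] [ lambda ] = [ b ]

Solving the linear system:
  x*      = (2.5, -1.5)
  lambda* = (-6.25)
  f(x*)   = 28.75

x* = (2.5, -1.5), lambda* = (-6.25)


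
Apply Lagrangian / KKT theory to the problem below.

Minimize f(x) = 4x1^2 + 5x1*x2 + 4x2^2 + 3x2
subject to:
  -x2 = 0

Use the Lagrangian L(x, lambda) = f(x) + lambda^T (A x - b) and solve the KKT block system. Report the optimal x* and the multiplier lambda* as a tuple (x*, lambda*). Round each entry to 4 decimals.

Form the Lagrangian:
  L(x, lambda) = (1/2) x^T Q x + c^T x + lambda^T (A x - b)
Stationarity (grad_x L = 0): Q x + c + A^T lambda = 0.
Primal feasibility: A x = b.

This gives the KKT block system:
  [ Q   A^T ] [ x     ]   [-c ]
  [ A    0  ] [ lambda ] = [ b ]

Solving the linear system:
  x*      = (0, 0)
  lambda* = (3)
  f(x*)   = 0

x* = (0, 0), lambda* = (3)


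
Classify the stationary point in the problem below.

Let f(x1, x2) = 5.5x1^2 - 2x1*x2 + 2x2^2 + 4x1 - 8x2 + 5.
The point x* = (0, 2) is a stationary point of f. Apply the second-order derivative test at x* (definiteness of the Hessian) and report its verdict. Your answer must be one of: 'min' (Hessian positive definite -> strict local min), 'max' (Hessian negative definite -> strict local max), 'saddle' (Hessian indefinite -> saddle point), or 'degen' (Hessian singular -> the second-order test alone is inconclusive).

Compute the Hessian H = grad^2 f:
  H = [[11, -2], [-2, 4]]
Verify stationarity: grad f(x*) = H x* + g = (0, 0).
Eigenvalues of H: 3.4689, 11.5311.
Both eigenvalues > 0, so H is positive definite -> x* is a strict local min.

min


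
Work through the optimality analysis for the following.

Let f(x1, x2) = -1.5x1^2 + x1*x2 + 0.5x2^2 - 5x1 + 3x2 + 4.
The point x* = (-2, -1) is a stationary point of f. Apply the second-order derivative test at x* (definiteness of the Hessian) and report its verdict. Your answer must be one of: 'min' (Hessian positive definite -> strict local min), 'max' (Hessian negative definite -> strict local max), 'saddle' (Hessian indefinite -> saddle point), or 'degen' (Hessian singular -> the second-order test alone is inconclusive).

Compute the Hessian H = grad^2 f:
  H = [[-3, 1], [1, 1]]
Verify stationarity: grad f(x*) = H x* + g = (0, 0).
Eigenvalues of H: -3.2361, 1.2361.
Eigenvalues have mixed signs, so H is indefinite -> x* is a saddle point.

saddle


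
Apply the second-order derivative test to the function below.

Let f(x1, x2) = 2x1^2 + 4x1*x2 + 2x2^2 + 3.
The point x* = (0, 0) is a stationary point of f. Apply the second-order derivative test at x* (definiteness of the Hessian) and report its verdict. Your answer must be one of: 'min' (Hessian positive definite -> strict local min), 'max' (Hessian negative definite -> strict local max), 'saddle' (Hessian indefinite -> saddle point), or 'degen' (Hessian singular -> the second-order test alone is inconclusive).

Compute the Hessian H = grad^2 f:
  H = [[4, 4], [4, 4]]
Verify stationarity: grad f(x*) = H x* + g = (0, 0).
Eigenvalues of H: 0, 8.
H has a zero eigenvalue (singular; positive semidefinite but not definite), so H is neither positive definite, negative definite, nor indefinite. The second-order test alone is inconclusive -> degen.
(Indeed, f is constant along the null direction of H through x*, so x* is not a strict local extremum.)

degen


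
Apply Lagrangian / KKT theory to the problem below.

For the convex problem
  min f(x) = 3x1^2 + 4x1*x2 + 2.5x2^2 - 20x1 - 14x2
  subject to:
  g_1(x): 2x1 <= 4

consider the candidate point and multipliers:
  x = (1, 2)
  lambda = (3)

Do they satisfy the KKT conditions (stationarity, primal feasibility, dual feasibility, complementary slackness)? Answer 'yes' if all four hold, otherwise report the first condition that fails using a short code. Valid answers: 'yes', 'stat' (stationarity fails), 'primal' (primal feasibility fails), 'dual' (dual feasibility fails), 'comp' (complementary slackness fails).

Gradient of f: grad f(x) = Q x + c = (-6, 0)
Constraint values g_i(x) = a_i^T x - b_i:
  g_1((1, 2)) = -2
Stationarity residual: grad f(x) + sum_i lambda_i a_i = (0, 0)
  -> stationarity OK
Primal feasibility (all g_i <= 0): OK
Dual feasibility (all lambda_i >= 0): OK
Complementary slackness (lambda_i * g_i(x) = 0 for all i): FAILS

Verdict: the first failing condition is complementary_slackness -> comp.

comp


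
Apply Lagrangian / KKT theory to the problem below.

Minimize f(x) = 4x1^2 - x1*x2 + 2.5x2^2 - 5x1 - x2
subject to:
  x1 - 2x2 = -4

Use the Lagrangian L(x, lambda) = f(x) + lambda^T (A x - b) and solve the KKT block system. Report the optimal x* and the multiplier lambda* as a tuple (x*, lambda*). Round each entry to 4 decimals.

Form the Lagrangian:
  L(x, lambda) = (1/2) x^T Q x + c^T x + lambda^T (A x - b)
Stationarity (grad_x L = 0): Q x + c + A^T lambda = 0.
Primal feasibility: A x = b.

This gives the KKT block system:
  [ Q   A^T ] [ x     ]   [-c ]
  [ A    0  ] [ lambda ] = [ b ]

Solving the linear system:
  x*      = (0.303, 2.1515)
  lambda* = (4.7273)
  f(x*)   = 7.6212

x* = (0.303, 2.1515), lambda* = (4.7273)


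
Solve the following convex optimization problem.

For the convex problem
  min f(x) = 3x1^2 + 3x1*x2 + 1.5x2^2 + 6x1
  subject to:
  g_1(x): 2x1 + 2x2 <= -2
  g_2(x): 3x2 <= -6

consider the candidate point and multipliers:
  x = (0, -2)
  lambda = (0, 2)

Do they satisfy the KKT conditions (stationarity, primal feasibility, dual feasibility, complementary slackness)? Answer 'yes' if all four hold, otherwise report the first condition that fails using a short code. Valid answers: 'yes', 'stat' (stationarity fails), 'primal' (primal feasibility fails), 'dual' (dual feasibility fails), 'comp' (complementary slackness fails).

Gradient of f: grad f(x) = Q x + c = (0, -6)
Constraint values g_i(x) = a_i^T x - b_i:
  g_1((0, -2)) = -2
  g_2((0, -2)) = 0
Stationarity residual: grad f(x) + sum_i lambda_i a_i = (0, 0)
  -> stationarity OK
Primal feasibility (all g_i <= 0): OK
Dual feasibility (all lambda_i >= 0): OK
Complementary slackness (lambda_i * g_i(x) = 0 for all i): OK

Verdict: yes, KKT holds.

yes


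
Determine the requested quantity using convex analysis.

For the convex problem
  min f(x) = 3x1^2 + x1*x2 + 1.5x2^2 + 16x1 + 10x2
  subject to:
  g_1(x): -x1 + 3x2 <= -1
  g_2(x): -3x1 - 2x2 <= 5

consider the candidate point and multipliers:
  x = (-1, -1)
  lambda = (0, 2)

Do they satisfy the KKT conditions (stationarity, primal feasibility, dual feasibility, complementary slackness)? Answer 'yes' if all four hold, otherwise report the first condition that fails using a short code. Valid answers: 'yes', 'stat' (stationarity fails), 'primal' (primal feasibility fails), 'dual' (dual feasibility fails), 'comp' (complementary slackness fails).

Gradient of f: grad f(x) = Q x + c = (9, 6)
Constraint values g_i(x) = a_i^T x - b_i:
  g_1((-1, -1)) = -1
  g_2((-1, -1)) = 0
Stationarity residual: grad f(x) + sum_i lambda_i a_i = (3, 2)
  -> stationarity FAILS
Primal feasibility (all g_i <= 0): OK
Dual feasibility (all lambda_i >= 0): OK
Complementary slackness (lambda_i * g_i(x) = 0 for all i): OK

Verdict: the first failing condition is stationarity -> stat.

stat


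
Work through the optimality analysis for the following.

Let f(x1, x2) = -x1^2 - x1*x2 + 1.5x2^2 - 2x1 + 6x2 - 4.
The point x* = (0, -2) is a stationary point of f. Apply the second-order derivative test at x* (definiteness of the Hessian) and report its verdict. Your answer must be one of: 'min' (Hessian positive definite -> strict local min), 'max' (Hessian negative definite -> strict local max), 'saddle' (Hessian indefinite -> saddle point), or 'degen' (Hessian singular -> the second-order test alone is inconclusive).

Compute the Hessian H = grad^2 f:
  H = [[-2, -1], [-1, 3]]
Verify stationarity: grad f(x*) = H x* + g = (0, 0).
Eigenvalues of H: -2.1926, 3.1926.
Eigenvalues have mixed signs, so H is indefinite -> x* is a saddle point.

saddle


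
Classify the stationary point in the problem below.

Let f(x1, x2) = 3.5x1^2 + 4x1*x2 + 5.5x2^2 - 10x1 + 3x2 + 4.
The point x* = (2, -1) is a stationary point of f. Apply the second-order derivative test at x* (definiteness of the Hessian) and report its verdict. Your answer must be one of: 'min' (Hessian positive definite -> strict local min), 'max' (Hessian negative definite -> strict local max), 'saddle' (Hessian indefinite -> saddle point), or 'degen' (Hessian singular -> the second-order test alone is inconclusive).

Compute the Hessian H = grad^2 f:
  H = [[7, 4], [4, 11]]
Verify stationarity: grad f(x*) = H x* + g = (0, 0).
Eigenvalues of H: 4.5279, 13.4721.
Both eigenvalues > 0, so H is positive definite -> x* is a strict local min.

min


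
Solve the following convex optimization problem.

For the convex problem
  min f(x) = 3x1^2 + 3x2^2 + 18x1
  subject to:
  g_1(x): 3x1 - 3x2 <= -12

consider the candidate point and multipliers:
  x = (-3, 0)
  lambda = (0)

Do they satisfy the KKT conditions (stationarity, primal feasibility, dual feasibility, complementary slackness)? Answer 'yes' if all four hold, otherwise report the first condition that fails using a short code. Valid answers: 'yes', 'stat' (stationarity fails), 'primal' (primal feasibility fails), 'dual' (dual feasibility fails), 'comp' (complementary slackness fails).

Gradient of f: grad f(x) = Q x + c = (0, 0)
Constraint values g_i(x) = a_i^T x - b_i:
  g_1((-3, 0)) = 3
Stationarity residual: grad f(x) + sum_i lambda_i a_i = (0, 0)
  -> stationarity OK
Primal feasibility (all g_i <= 0): FAILS
Dual feasibility (all lambda_i >= 0): OK
Complementary slackness (lambda_i * g_i(x) = 0 for all i): OK

Verdict: the first failing condition is primal_feasibility -> primal.

primal


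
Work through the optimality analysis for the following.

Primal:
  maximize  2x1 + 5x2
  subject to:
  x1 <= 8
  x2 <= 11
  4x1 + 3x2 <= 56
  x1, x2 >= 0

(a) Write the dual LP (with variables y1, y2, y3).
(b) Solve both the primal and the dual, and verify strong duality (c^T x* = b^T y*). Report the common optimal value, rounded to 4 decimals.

The standard primal-dual pair for 'max c^T x s.t. A x <= b, x >= 0' is:
  Dual:  min b^T y  s.t.  A^T y >= c,  y >= 0.

So the dual LP is:
  minimize  8y1 + 11y2 + 56y3
  subject to:
    y1 + 4y3 >= 2
    y2 + 3y3 >= 5
    y1, y2, y3 >= 0

Solving the primal: x* = (5.75, 11).
  primal value c^T x* = 66.5.
Solving the dual: y* = (0, 3.5, 0.5).
  dual value b^T y* = 66.5.
Strong duality: c^T x* = b^T y*. Confirmed.

66.5


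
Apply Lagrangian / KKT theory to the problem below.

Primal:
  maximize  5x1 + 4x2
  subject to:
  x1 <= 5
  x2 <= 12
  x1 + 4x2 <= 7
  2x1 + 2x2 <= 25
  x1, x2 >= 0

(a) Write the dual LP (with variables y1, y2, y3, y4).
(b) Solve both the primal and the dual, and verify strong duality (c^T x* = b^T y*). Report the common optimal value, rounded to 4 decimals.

The standard primal-dual pair for 'max c^T x s.t. A x <= b, x >= 0' is:
  Dual:  min b^T y  s.t.  A^T y >= c,  y >= 0.

So the dual LP is:
  minimize  5y1 + 12y2 + 7y3 + 25y4
  subject to:
    y1 + y3 + 2y4 >= 5
    y2 + 4y3 + 2y4 >= 4
    y1, y2, y3, y4 >= 0

Solving the primal: x* = (5, 0.5).
  primal value c^T x* = 27.
Solving the dual: y* = (4, 0, 1, 0).
  dual value b^T y* = 27.
Strong duality: c^T x* = b^T y*. Confirmed.

27


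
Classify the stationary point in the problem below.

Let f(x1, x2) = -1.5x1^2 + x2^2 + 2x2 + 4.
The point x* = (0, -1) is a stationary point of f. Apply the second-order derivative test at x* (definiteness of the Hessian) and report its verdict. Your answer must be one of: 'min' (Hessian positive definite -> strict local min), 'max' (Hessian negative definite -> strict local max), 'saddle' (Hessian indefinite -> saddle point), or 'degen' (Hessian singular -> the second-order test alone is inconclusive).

Compute the Hessian H = grad^2 f:
  H = [[-3, 0], [0, 2]]
Verify stationarity: grad f(x*) = H x* + g = (0, 0).
Eigenvalues of H: -3, 2.
Eigenvalues have mixed signs, so H is indefinite -> x* is a saddle point.

saddle


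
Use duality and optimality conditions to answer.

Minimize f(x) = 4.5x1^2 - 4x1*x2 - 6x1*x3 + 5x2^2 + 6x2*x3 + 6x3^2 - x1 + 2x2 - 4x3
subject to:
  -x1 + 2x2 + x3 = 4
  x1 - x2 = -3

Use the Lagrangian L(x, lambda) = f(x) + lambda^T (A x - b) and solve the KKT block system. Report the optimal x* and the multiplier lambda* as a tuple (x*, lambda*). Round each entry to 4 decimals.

Form the Lagrangian:
  L(x, lambda) = (1/2) x^T Q x + c^T x + lambda^T (A x - b)
Stationarity (grad_x L = 0): Q x + c + A^T lambda = 0.
Primal feasibility: A x = b.

This gives the KKT block system:
  [ Q   A^T ] [ x     ]   [-c ]
  [ A    0  ] [ lambda ] = [ b ]

Solving the linear system:
  x*      = (-1.2609, 1.7391, -0.7391)
  lambda* = (-5.1304, 9.7391)
  f(x*)   = 28.7174

x* = (-1.2609, 1.7391, -0.7391), lambda* = (-5.1304, 9.7391)


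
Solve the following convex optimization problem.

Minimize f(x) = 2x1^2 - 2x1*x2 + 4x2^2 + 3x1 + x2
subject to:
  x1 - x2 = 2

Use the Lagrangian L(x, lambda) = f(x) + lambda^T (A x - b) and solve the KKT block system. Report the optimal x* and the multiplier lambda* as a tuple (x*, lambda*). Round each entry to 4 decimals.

Form the Lagrangian:
  L(x, lambda) = (1/2) x^T Q x + c^T x + lambda^T (A x - b)
Stationarity (grad_x L = 0): Q x + c + A^T lambda = 0.
Primal feasibility: A x = b.

This gives the KKT block system:
  [ Q   A^T ] [ x     ]   [-c ]
  [ A    0  ] [ lambda ] = [ b ]

Solving the linear system:
  x*      = (1, -1)
  lambda* = (-9)
  f(x*)   = 10

x* = (1, -1), lambda* = (-9)


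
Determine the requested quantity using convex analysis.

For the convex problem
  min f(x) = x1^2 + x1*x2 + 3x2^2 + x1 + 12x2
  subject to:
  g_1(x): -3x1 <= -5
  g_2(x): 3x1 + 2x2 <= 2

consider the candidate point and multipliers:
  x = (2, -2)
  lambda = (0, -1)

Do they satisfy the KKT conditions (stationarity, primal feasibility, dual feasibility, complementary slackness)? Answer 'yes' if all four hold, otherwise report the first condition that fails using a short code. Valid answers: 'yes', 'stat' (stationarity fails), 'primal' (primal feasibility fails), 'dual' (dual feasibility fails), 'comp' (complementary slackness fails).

Gradient of f: grad f(x) = Q x + c = (3, 2)
Constraint values g_i(x) = a_i^T x - b_i:
  g_1((2, -2)) = -1
  g_2((2, -2)) = 0
Stationarity residual: grad f(x) + sum_i lambda_i a_i = (0, 0)
  -> stationarity OK
Primal feasibility (all g_i <= 0): OK
Dual feasibility (all lambda_i >= 0): FAILS
Complementary slackness (lambda_i * g_i(x) = 0 for all i): OK

Verdict: the first failing condition is dual_feasibility -> dual.

dual


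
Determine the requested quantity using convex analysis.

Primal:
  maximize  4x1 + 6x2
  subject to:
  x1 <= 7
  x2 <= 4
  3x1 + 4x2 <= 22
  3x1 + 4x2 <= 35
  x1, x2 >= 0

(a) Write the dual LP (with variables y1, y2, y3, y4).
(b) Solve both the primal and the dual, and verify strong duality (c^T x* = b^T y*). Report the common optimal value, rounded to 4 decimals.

The standard primal-dual pair for 'max c^T x s.t. A x <= b, x >= 0' is:
  Dual:  min b^T y  s.t.  A^T y >= c,  y >= 0.

So the dual LP is:
  minimize  7y1 + 4y2 + 22y3 + 35y4
  subject to:
    y1 + 3y3 + 3y4 >= 4
    y2 + 4y3 + 4y4 >= 6
    y1, y2, y3, y4 >= 0

Solving the primal: x* = (2, 4).
  primal value c^T x* = 32.
Solving the dual: y* = (0, 0.6667, 1.3333, 0).
  dual value b^T y* = 32.
Strong duality: c^T x* = b^T y*. Confirmed.

32


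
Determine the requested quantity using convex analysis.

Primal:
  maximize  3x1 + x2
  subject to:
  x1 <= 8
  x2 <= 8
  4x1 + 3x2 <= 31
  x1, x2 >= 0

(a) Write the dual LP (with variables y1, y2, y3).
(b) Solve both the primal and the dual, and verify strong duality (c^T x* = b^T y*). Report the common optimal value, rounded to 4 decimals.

The standard primal-dual pair for 'max c^T x s.t. A x <= b, x >= 0' is:
  Dual:  min b^T y  s.t.  A^T y >= c,  y >= 0.

So the dual LP is:
  minimize  8y1 + 8y2 + 31y3
  subject to:
    y1 + 4y3 >= 3
    y2 + 3y3 >= 1
    y1, y2, y3 >= 0

Solving the primal: x* = (7.75, 0).
  primal value c^T x* = 23.25.
Solving the dual: y* = (0, 0, 0.75).
  dual value b^T y* = 23.25.
Strong duality: c^T x* = b^T y*. Confirmed.

23.25


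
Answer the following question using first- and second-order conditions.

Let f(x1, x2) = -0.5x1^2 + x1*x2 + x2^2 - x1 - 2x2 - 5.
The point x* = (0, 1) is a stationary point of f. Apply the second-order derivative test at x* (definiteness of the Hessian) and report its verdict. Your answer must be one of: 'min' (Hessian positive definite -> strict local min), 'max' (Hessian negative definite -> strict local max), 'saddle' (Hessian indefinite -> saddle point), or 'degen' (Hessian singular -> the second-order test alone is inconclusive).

Compute the Hessian H = grad^2 f:
  H = [[-1, 1], [1, 2]]
Verify stationarity: grad f(x*) = H x* + g = (0, 0).
Eigenvalues of H: -1.3028, 2.3028.
Eigenvalues have mixed signs, so H is indefinite -> x* is a saddle point.

saddle


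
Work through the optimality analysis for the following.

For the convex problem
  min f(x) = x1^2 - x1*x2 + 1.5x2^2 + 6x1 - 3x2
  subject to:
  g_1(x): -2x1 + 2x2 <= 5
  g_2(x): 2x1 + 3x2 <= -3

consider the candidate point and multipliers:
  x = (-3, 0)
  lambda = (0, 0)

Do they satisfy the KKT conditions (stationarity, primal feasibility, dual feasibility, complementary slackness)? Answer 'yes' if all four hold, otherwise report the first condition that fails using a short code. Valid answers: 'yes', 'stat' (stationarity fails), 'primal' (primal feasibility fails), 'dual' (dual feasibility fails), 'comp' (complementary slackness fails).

Gradient of f: grad f(x) = Q x + c = (0, 0)
Constraint values g_i(x) = a_i^T x - b_i:
  g_1((-3, 0)) = 1
  g_2((-3, 0)) = -3
Stationarity residual: grad f(x) + sum_i lambda_i a_i = (0, 0)
  -> stationarity OK
Primal feasibility (all g_i <= 0): FAILS
Dual feasibility (all lambda_i >= 0): OK
Complementary slackness (lambda_i * g_i(x) = 0 for all i): OK

Verdict: the first failing condition is primal_feasibility -> primal.

primal


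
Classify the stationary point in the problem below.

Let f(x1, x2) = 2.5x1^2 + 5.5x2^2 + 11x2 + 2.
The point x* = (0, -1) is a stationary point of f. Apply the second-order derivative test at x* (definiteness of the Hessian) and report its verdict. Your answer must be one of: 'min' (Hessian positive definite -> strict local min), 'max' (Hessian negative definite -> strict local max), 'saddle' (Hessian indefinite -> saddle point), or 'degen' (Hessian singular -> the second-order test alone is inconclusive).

Compute the Hessian H = grad^2 f:
  H = [[5, 0], [0, 11]]
Verify stationarity: grad f(x*) = H x* + g = (0, 0).
Eigenvalues of H: 5, 11.
Both eigenvalues > 0, so H is positive definite -> x* is a strict local min.

min


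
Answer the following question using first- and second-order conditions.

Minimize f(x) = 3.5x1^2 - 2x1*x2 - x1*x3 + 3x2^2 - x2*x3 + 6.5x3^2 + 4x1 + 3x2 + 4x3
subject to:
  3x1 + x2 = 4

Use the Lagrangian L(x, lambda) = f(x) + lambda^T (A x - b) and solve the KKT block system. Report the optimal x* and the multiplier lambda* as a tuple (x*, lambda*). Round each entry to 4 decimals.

Form the Lagrangian:
  L(x, lambda) = (1/2) x^T Q x + c^T x + lambda^T (A x - b)
Stationarity (grad_x L = 0): Q x + c + A^T lambda = 0.
Primal feasibility: A x = b.

This gives the KKT block system:
  [ Q   A^T ] [ x     ]   [-c ]
  [ A    0  ] [ lambda ] = [ b ]

Solving the linear system:
  x*      = (1.1693, 0.4921, -0.1799)
  lambda* = (-3.7937)
  f(x*)   = 10.3042

x* = (1.1693, 0.4921, -0.1799), lambda* = (-3.7937)


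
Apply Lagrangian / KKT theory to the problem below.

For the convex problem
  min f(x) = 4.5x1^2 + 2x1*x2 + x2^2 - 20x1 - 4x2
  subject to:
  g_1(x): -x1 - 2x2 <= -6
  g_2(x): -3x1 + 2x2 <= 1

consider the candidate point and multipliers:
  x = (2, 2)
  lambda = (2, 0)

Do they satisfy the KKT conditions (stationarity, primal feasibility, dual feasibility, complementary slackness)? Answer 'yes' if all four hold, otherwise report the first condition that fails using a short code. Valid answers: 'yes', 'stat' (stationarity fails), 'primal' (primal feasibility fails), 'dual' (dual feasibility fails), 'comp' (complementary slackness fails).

Gradient of f: grad f(x) = Q x + c = (2, 4)
Constraint values g_i(x) = a_i^T x - b_i:
  g_1((2, 2)) = 0
  g_2((2, 2)) = -3
Stationarity residual: grad f(x) + sum_i lambda_i a_i = (0, 0)
  -> stationarity OK
Primal feasibility (all g_i <= 0): OK
Dual feasibility (all lambda_i >= 0): OK
Complementary slackness (lambda_i * g_i(x) = 0 for all i): OK

Verdict: yes, KKT holds.

yes


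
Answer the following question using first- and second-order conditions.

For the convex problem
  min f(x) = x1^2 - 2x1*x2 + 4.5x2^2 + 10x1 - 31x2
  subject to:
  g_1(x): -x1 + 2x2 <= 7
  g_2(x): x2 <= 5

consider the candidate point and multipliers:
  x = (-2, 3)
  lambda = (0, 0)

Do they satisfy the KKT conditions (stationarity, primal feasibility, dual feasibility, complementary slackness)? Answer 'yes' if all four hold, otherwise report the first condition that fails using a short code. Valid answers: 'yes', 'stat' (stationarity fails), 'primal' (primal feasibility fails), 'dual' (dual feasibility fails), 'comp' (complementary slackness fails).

Gradient of f: grad f(x) = Q x + c = (0, 0)
Constraint values g_i(x) = a_i^T x - b_i:
  g_1((-2, 3)) = 1
  g_2((-2, 3)) = -2
Stationarity residual: grad f(x) + sum_i lambda_i a_i = (0, 0)
  -> stationarity OK
Primal feasibility (all g_i <= 0): FAILS
Dual feasibility (all lambda_i >= 0): OK
Complementary slackness (lambda_i * g_i(x) = 0 for all i): OK

Verdict: the first failing condition is primal_feasibility -> primal.

primal


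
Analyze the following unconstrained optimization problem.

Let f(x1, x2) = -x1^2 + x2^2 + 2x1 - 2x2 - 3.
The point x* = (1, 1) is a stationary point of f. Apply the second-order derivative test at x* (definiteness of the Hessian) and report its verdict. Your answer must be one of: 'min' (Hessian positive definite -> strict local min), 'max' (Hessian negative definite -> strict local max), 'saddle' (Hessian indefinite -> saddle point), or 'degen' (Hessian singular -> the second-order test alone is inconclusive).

Compute the Hessian H = grad^2 f:
  H = [[-2, 0], [0, 2]]
Verify stationarity: grad f(x*) = H x* + g = (0, 0).
Eigenvalues of H: -2, 2.
Eigenvalues have mixed signs, so H is indefinite -> x* is a saddle point.

saddle
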